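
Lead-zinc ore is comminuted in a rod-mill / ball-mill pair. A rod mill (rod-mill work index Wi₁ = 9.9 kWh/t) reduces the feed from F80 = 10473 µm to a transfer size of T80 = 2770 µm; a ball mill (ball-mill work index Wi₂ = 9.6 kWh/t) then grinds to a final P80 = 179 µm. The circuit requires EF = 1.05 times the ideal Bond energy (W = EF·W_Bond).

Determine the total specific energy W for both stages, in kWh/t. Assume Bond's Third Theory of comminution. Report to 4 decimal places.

W = 6.5782 kWh/t

W = 10 Wi (1/√P80 − 1/√F80)  [Bond]
Stage 1 (10473→2770 µm, Wi₁=9.9): W₁ = 10·9.9·(0.019000 − 0.009772) = 0.9136 kWh/t
Stage 2 (2770→179 µm, Wi₂=9.6): W₂ = 10·9.6·(0.074744 − 0.019000) = 5.3513 kWh/t
W = W₁ + W₂ = 0.9136 + 5.3513 = 6.2650 kWh/t
With EF = 1.05: W = 6.2650·1.05 = 6.5782 kWh/t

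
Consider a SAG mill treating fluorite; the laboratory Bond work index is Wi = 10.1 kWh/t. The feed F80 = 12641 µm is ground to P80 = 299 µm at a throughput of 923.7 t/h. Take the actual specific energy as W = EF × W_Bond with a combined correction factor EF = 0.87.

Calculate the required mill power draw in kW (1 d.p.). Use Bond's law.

P = 3972.0 kW

W = 10 Wi (P80^-0.5 − F80^-0.5)
W = 10·10.1·(1/√299 − 1/√12641) = 10·10.1·(0.048937) = 4.9427 kWh/t
W_actual = 0.87 × 4.9427 = 4.3001 kWh/t
Mill draw = 4.3001 × 923.7 = 3972.0 kW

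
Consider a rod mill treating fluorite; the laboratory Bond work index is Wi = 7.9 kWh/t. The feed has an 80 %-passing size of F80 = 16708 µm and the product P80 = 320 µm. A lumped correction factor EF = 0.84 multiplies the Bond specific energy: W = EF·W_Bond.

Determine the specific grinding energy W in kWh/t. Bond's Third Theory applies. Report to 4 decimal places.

W = 3.1963 kWh/t

W = 10 Wi / √P80 − 10 Wi / √F80
1/√320 = 0.055902;  1/√16708 = 0.007736
W = 10·7.9·(0.055902 − 0.007736) = 3.8051 kWh/t
W_actual = 0.84 × 3.8051 = 3.1963 kWh/t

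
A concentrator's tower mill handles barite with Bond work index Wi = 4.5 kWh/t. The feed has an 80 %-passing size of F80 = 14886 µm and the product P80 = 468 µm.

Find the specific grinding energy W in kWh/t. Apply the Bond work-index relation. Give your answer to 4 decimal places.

W = 1.7113 kWh/t

W = 10·Wi·(P80^(-½) − F80^(-½))
1/√468 = 0.046225;  1/√14886 = 0.008196
W = 10·4.5·(0.046225 − 0.008196) = 1.7113 kWh/t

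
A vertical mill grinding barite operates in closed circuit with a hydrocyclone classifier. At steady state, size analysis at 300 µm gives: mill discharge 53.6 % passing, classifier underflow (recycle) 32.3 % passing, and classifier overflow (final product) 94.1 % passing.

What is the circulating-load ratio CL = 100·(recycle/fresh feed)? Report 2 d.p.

CL = 190.14 %

Two-product formula at 300 µm:
r = (o − d)/(d − u)
r = (94.1 − 53.6)/(53.6 − 32.3) = 40.5/21.3 = 1.9014
CL = 100·r = 190.14 %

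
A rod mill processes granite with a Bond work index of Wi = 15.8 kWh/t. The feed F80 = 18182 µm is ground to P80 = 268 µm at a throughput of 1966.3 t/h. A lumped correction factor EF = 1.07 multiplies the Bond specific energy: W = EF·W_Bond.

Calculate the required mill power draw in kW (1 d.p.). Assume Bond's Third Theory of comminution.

P = 17840.6 kW

W_Bond = 10·Wi·(1/√P₈₀ − 1/√F₈₀)
W = 10·15.8·(1/√268 − 1/√18182) = 10·15.8·(0.053669) = 8.4796 kWh/t
Apply correction: 8.4796 × 1.07 = 9.0732 kWh/t
P = W·T = 9.0732·1966.3 = 17840.6 kW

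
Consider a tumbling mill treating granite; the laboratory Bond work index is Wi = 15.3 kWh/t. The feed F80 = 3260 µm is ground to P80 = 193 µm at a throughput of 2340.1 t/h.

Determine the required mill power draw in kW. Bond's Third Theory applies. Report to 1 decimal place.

P = 19501.2 kW

W = 10 Wi (P80^-0.5 − F80^-0.5)
W = 10·15.3·(1/√193 − 1/√3260) = 10·15.3·(0.054467) = 8.3335 kWh/t
Power = W × throughput = 8.3335 kWh/t × 2340.1 t/h = 19501.2 kW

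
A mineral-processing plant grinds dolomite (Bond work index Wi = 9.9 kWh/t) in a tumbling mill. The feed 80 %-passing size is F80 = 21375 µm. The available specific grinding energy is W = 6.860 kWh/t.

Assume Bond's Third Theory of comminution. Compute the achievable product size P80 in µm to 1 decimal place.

P80 = 172.5 µm

W = 10 Wi (1/√P80 − 1/√F80)  [Bond]
1/√P80 = 1/√F80 + W/(10·Wi)
  = 6.8600/(10·9.9) + 1/√21375 = 0.069293 + 0.006840 = 0.076133
P80 = (1/0.076133)² = 13.1349² = 172.53 µm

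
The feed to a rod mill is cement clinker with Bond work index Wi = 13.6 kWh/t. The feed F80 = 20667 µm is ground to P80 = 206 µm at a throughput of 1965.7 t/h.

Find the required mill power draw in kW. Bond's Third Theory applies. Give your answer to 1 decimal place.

P = 16766.5 kW

W = 10·Wi·[P80^(−½) − F80^(−½)]
W = 10·13.6·(1/√206 − 1/√20667) = 10·13.6·(0.062717) = 8.5295 kWh/t
Mill draw = 8.5295 × 1965.7 = 16766.5 kW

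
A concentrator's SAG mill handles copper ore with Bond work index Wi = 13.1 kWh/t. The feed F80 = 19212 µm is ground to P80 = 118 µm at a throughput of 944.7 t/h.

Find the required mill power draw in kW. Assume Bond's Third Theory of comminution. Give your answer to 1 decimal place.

P = 10499.8 kW

W = 10 Wi (1/√P80 − 1/√F80)  [Bond]
W = 10·13.1·(1/√118 − 1/√19212) = 10·13.1·(0.084843) = 11.1144 kWh/t
Power = W × throughput = 11.1144 kWh/t × 944.7 t/h = 10499.8 kW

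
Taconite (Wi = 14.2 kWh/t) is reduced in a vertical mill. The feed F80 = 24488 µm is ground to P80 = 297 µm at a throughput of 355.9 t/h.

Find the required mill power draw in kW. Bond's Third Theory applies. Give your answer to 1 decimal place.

P = 2609.5 kW

W = 10 Wi / √P80 − 10 Wi / √F80
W = 10·14.2·(1/√297 − 1/√24488) = 10·14.2·(0.051636) = 7.3322 kWh/t
Mill draw = 7.3322 × 355.9 = 2609.5 kW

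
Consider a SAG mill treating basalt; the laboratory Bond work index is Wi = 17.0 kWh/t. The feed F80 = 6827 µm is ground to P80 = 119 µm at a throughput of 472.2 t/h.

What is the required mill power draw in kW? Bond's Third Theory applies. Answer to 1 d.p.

P = 6387.2 kW

W = 10·Wi·(P80^(-½) − F80^(-½))
W = 10·17.0·(1/√119 − 1/√6827) = 10·17.0·(0.079567) = 13.5264 kWh/t
Power = W × throughput = 13.5264 kWh/t × 472.2 t/h = 6387.2 kW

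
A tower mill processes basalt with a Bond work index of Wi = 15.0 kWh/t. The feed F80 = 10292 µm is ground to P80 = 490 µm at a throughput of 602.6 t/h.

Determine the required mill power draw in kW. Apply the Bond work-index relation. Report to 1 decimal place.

P = 3192.4 kW

W_Bond = 10·Wi·(1/√P₈₀ − 1/√F₈₀)
W = 10·15.0·(1/√490 − 1/√10292) = 10·15.0·(0.035318) = 5.2977 kWh/t
Power = W × throughput = 5.2977 kWh/t × 602.6 t/h = 3192.4 kW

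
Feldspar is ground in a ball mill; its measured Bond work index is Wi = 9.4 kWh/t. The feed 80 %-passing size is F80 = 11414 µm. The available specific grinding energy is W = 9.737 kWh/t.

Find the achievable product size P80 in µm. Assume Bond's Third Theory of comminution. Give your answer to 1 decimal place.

P80 = 78.4 µm

W = 10 Wi (1/√P80 − 1/√F80)  [Bond]
⇒ 1/√P80 = W/(10·Wi) + 1/√F80
  = 9.7370/(10·9.4) + 1/√11414 = 0.103585 + 0.009360 = 0.112945
P80 = (1/0.112945)² = 8.8538² = 78.39 µm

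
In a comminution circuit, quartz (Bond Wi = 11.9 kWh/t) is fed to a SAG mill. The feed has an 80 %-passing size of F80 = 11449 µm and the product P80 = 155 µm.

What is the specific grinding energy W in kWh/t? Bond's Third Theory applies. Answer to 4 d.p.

W_Bond = 10·Wi·(1/√P₈₀ − 1/√F₈₀)
1/√155 = 0.080322;  1/√11449 = 0.009346
W = 10·11.9·(0.080322 − 0.009346) = 8.4462 kWh/t

W = 8.4462 kWh/t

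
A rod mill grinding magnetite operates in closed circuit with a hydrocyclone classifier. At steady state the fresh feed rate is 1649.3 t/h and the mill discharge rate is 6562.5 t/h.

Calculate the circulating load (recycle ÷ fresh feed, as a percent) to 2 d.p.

CL = 297.90 %

M = F + R at steady state, so:
R = M − F = 6562.5 − 1649.3 = 4913.2 t/h
CL = 100·R/F = 100·4913.2/1649.3 = 297.90 %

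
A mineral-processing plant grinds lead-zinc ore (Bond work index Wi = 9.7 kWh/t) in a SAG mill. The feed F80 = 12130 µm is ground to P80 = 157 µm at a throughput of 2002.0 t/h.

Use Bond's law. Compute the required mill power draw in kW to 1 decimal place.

W = 10·Wi·(P80^(-½) − F80^(-½))
W = 10·9.7·(1/√157 − 1/√12130) = 10·9.7·(0.070729) = 6.8607 kWh/t
Power = W × throughput = 6.8607 kWh/t × 2002.0 t/h = 13735.2 kW

P = 13735.2 kW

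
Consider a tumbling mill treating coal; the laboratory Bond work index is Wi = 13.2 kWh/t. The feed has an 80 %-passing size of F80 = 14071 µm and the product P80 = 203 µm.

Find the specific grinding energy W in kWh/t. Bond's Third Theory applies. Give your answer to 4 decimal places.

W = 8.1518 kWh/t

Bond:  W = 10 Wi (1/√P − 1/√F)
1/√203 = 0.070186;  1/√14071 = 0.008430
W = 10·13.2·(0.070186 − 0.008430) = 8.1518 kWh/t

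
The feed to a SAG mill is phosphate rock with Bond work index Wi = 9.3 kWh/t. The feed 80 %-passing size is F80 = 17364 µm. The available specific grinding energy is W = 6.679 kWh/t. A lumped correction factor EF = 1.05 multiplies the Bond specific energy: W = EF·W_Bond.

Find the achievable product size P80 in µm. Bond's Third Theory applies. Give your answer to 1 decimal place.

P80 = 173.2 µm

W = 10·Wi·(P80^(-½) − F80^(-½))
W_Bond = W / EF = 6.679 / 1.05 = 6.3610 kWh/t
P80^-0.5 = F80^-0.5 + W_Bond/(10 Wi)
  = 6.3610/(10·9.3) + 1/√17364 = 0.068397 + 0.007589 = 0.075986
P80 = (1/0.075986)² = 13.1603² = 173.19 µm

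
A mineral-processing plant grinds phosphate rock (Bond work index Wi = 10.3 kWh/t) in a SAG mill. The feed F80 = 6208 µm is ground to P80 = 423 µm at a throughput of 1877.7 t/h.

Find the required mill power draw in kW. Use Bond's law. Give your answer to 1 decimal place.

P = 6948.9 kW

Bond: W = 10·Wi·(1/√P80 − 1/√F80)
W = 10·10.3·(1/√423 − 1/√6208) = 10·10.3·(0.035930) = 3.7008 kWh/t
Power = W × throughput = 3.7008 kWh/t × 1877.7 t/h = 6948.9 kW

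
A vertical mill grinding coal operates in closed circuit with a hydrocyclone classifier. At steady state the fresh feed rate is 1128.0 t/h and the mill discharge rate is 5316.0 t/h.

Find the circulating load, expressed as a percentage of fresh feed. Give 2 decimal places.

Steady state: M = F + R.
R = M − F = 5316.0 − 1128.0 = 4188.0 t/h
CL = 100·R/F = 100·4188.0/1128.0 = 371.28 %

CL = 371.28 %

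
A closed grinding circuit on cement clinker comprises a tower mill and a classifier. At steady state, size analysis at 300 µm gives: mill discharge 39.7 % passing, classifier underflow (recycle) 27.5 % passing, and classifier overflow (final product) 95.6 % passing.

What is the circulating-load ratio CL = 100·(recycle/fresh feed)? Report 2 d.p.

Mass balance on the −300 µm fraction:
r = (o − d)/(d − u)
r = (95.6 − 39.7)/(39.7 − 27.5) = 55.9/12.2 = 4.5820
CL = 100·r = 458.20 %

CL = 458.20 %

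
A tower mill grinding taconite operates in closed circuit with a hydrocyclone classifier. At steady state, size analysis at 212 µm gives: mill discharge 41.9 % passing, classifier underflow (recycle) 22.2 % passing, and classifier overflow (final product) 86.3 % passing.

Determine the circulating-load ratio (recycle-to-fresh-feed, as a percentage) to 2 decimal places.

CL = 225.38 %

Classifier node, passing 212 µm:
d + r·d = r·u + o → r(d−u) = o−d
r = (86.3 − 41.9)/(41.9 − 22.2) = 44.4/19.7 = 2.2538
CL = 100·r = 225.38 %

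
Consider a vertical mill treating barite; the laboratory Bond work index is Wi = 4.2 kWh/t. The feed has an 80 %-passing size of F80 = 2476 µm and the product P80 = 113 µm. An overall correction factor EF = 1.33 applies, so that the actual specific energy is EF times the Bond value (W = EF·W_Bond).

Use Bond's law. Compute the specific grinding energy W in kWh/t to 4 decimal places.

W = 10 Wi (1/√P80 − 1/√F80)  [Bond]
1/√113 = 0.094072;  1/√2476 = 0.020097
W = 10·4.2·(0.094072 − 0.020097) = 3.1070 kWh/t
Corrected W = EF·W_Bond = 1.33·3.1070 = 4.1323 kWh/t

W = 4.1323 kWh/t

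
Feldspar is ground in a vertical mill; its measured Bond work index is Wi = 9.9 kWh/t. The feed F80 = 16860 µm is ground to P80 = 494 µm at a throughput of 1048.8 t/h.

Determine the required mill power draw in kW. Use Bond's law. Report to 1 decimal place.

P = 3871.9 kW

W = 10·Wi·(P80^(-½) − F80^(-½))
W = 10·9.9·(1/√494 − 1/√16860) = 10·9.9·(0.037291) = 3.6918 kWh/t
Mill draw = 3.6918 × 1048.8 = 3871.9 kW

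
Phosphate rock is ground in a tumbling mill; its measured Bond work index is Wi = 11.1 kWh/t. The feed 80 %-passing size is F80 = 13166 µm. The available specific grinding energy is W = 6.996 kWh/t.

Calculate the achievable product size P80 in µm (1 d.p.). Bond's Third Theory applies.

P80 = 194.3 µm

W = 10 Wi / √P80 − 10 Wi / √F80
P80^-0.5 = F80^-0.5 + W/(10 Wi)
  = 6.9960/(10·11.1) + 1/√13166 = 0.063027 + 0.008715 = 0.071742
P80 = (1/0.071742)² = 13.9388² = 194.29 µm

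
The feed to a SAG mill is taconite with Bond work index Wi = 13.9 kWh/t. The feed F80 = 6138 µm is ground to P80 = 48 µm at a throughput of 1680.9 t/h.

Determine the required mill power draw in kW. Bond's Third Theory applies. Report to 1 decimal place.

P = 30741.5 kW

W = 10 Wi (1/√P80 − 1/√F80)  [Bond]
W = 10·13.9·(1/√48 − 1/√6138) = 10·13.9·(0.131574) = 18.2887 kWh/t
Power = W × throughput = 18.2887 kWh/t × 1680.9 t/h = 30741.5 kW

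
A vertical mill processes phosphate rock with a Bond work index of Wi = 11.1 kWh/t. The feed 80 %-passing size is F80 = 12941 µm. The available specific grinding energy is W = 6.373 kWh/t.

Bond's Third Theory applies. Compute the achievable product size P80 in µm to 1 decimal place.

W = 10 Wi / √P80 − 10 Wi / √F80
⇒ 1/√P80 = W/(10·Wi) + 1/√F80
  = 6.3730/(10·11.1) + 1/√12941 = 0.057414 + 0.008791 = 0.066205
P80 = (1/0.066205)² = 15.1046² = 228.15 µm

P80 = 228.1 µm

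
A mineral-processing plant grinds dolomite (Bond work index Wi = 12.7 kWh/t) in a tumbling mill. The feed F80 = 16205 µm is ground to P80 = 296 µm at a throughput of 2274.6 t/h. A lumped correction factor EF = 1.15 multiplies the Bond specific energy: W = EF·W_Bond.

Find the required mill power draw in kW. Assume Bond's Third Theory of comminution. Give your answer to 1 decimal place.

Bond: W = 10·Wi·(1/√P80 − 1/√F80)
W = 10·12.7·(1/√296 − 1/√16205) = 10·12.7·(0.050268) = 6.3841 kWh/t
With EF = 1.15: W = 6.3841·1.15 = 7.3417 kWh/t
P = W·T = 7.3417·2274.6 = 16699.4 kW

P = 16699.4 kW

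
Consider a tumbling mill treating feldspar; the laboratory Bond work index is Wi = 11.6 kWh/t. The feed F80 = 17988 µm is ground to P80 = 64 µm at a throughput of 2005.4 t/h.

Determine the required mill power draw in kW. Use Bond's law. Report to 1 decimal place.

W = 10 Wi (1/√P80 − 1/√F80)  [Bond]
W = 10·11.6·(1/√64 − 1/√17988) = 10·11.6·(0.117544) = 13.6351 kWh/t
P = W·T = 13.6351·2005.4 = 27343.8 kW

P = 27343.8 kW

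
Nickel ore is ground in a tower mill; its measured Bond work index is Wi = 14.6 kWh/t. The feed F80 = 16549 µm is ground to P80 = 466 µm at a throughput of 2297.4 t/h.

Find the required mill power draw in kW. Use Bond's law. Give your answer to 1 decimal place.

Bond: W = 10·Wi·(1/√P80 − 1/√F80)
W = 10·14.6·(1/√466 − 1/√16549) = 10·14.6·(0.038551) = 5.6284 kWh/t
Mill draw = 5.6284 × 2297.4 = 12930.7 kW

P = 12930.7 kW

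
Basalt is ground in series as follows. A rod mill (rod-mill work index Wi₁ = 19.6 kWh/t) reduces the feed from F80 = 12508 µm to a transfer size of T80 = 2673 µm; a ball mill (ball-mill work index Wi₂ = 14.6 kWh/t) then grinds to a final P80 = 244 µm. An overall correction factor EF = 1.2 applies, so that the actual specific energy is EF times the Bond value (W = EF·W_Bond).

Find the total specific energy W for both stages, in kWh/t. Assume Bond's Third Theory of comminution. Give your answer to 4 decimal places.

W = 10.2735 kWh/t

W = 10 Wi (P80^-0.5 − F80^-0.5)
Stage 1 (12508→2673 µm, Wi₁=19.6): W₁ = 10·19.6·(0.019342 − 0.008941) = 2.0385 kWh/t
Stage 2 (2673→244 µm, Wi₂=14.6): W₂ = 10·14.6·(0.064018 − 0.019342) = 6.5228 kWh/t
W = W₁ + W₂ = 2.0385 + 6.5228 = 8.5613 kWh/t
Corrected W = EF·W_Bond = 1.2·8.5613 = 10.2735 kWh/t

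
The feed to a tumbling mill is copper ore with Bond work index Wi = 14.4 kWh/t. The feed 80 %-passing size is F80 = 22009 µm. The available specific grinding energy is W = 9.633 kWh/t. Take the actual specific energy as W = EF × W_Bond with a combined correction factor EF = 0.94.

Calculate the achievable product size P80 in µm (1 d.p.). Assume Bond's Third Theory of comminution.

P80 = 164.8 µm

W = 10·Wi·[P80^(−½) − F80^(−½)]
W_Bond = W / EF = 9.633 / 0.94 = 10.2479 kWh/t
1/√P80 = 1/√F80 + W_Bond/(10·Wi)
  = 10.2479/(10·14.4) + 1/√22009 = 0.071166 + 0.006741 = 0.077906
P80 = (1/0.077906)² = 12.8359² = 164.76 µm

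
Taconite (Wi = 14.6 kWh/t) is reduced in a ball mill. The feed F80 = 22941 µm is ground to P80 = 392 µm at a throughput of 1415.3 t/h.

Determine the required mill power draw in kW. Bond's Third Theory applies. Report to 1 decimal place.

W = 10 Wi / √P80 − 10 Wi / √F80
W = 10·14.6·(1/√392 − 1/√22941) = 10·14.6·(0.043905) = 6.4102 kWh/t
P = W·T = 6.4102·1415.3 = 9072.3 kW

P = 9072.3 kW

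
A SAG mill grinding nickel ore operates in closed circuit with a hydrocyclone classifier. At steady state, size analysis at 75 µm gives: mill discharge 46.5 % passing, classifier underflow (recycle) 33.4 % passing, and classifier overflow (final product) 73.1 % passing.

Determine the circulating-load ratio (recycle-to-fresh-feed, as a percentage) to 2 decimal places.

CL = 203.05 %

Let r = R/F. Size balance at 75 µm:
d + r·d = r·u + o → r(d−u) = o−d
r = (73.1 − 46.5)/(46.5 − 33.4) = 26.6/13.1 = 2.0305
CL = 100·r = 203.05 %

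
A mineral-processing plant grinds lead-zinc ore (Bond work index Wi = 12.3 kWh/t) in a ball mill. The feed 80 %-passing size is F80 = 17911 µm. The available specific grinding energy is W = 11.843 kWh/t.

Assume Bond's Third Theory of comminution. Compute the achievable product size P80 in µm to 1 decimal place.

W = 10 Wi (1/√P80 − 1/√F80)  [Bond]
⇒ 1/√P80 = W/(10 Wi) + 1/√F80
  = 11.8430/(10·12.3) + 1/√17911 = 0.096285 + 0.007472 = 0.103757
P80 = (1/0.103757)² = 9.6379² = 92.89 µm

P80 = 92.9 µm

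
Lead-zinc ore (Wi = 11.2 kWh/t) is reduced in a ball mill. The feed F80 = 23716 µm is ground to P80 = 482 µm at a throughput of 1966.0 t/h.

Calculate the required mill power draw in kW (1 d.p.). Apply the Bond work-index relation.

P = 8599.7 kW

W = 10·Wi·[P80^(−½) − F80^(−½)]
W = 10·11.2·(1/√482 − 1/√23716) = 10·11.2·(0.039055) = 4.3742 kWh/t
P = W·T = 4.3742·1966.0 = 8599.7 kW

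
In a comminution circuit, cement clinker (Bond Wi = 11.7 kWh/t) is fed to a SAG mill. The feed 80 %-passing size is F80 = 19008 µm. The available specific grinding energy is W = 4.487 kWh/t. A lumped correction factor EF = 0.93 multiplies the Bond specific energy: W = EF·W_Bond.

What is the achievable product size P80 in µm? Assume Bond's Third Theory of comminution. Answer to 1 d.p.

P80 = 425.3 µm

W_Bond = 10·Wi·(1/√P₈₀ − 1/√F₈₀)
W_Bond = W / EF = 4.487 / 0.93 = 4.8247 kWh/t
⇒ 1/√P80 = W_Bond/(10 Wi) + 1/√F80
  = 4.8247/(10·11.7) + 1/√19008 = 0.041237 + 0.007253 = 0.048490
P80 = (1/0.048490)² = 20.6227² = 425.30 µm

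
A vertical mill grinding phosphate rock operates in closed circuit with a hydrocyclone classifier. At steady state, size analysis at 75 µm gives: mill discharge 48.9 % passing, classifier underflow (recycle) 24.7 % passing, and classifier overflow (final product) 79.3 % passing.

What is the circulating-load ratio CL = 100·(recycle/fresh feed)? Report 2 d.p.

CL = 125.62 %

Two-product formula at 75 µm:
r = (o − d)/(d − u)
r = (79.3 − 48.9)/(48.9 − 24.7) = 30.4/24.2 = 1.2562
CL = 100·r = 125.62 %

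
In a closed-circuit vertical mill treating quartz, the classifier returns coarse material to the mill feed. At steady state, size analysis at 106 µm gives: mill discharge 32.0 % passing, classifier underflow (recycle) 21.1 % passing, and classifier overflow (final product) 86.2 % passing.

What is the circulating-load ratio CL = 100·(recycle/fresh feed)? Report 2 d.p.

Classifier node, passing 106 µm:
(1+r)d = ru + o → r = (o−d)/(d−u)
r = (86.2 − 32.0)/(32.0 − 21.1) = 54.2/10.9 = 4.9725
CL = 100·r = 497.25 %

CL = 497.25 %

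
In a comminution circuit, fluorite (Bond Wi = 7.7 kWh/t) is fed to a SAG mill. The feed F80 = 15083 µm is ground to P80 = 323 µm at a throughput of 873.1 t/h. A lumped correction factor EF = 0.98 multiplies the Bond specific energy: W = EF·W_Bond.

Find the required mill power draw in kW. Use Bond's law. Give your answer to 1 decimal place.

W = 10 Wi (P80^-0.5 − F80^-0.5)
W = 10·7.7·(1/√323 − 1/√15083) = 10·7.7·(0.047499) = 3.6574 kWh/t
W_actual = 0.98 × 3.6574 = 3.5843 kWh/t
Power = W × throughput = 3.5843 kWh/t × 873.1 t/h = 3129.4 kW

P = 3129.4 kW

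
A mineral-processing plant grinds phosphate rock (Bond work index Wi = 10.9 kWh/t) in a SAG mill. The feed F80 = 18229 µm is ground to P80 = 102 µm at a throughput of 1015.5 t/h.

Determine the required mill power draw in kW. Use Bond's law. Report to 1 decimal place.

W = 10·Wi·(P80^(-½) − F80^(-½))
W = 10·10.9·(1/√102 − 1/√18229) = 10·10.9·(0.091608) = 9.9853 kWh/t
Mill draw = 9.9853 × 1015.5 = 10140.1 kW

P = 10140.1 kW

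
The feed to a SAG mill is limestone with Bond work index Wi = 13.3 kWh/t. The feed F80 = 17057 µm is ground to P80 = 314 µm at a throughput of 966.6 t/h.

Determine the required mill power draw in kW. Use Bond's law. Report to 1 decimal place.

P = 6270.6 kW

W = 10 Wi / √P80 − 10 Wi / √F80
W = 10·13.3·(1/√314 − 1/√17057) = 10·13.3·(0.048776) = 6.4873 kWh/t
Mill draw = 6.4873 × 966.6 = 6270.6 kW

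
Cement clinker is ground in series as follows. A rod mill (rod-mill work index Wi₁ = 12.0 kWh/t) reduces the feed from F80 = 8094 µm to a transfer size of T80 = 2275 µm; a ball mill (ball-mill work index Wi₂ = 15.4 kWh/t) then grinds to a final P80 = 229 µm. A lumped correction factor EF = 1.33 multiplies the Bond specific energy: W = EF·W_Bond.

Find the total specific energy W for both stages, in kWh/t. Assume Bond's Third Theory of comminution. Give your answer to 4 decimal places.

W = 10·Wi·[P80^(−½) − F80^(−½)]
Stage 1 (8094→2275 µm, Wi₁=12.0): W₁ = 10·12.0·(0.020966 − 0.011115) = 1.1821 kWh/t
Stage 2 (2275→229 µm, Wi₂=15.4): W₂ = 10·15.4·(0.066082 − 0.020966) = 6.9479 kWh/t
W = W₁ + W₂ = 1.1821 + 6.9479 = 8.1299 kWh/t
Apply correction: 8.1299 × 1.33 = 10.8128 kWh/t

W = 10.8128 kWh/t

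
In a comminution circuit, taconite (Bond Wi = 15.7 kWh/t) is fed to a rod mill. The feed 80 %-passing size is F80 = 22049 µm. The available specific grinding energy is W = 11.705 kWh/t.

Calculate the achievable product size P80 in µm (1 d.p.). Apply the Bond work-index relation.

Bond:  W = 10 Wi (1/√P − 1/√F)
P80^(−½) = W/(10 Wi) + F80^(−½)
  = 11.7050/(10·15.7) + 1/√22049 = 0.074554 + 0.006735 = 0.081289
P80 = (1/0.081289)² = 12.3018² = 151.34 µm

P80 = 151.3 µm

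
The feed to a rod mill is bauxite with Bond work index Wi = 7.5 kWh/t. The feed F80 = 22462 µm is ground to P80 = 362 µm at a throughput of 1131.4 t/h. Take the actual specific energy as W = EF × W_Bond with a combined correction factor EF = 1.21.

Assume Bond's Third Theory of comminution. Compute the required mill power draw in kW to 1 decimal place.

P = 4711.4 kW

W = 10·Wi·[P80^(−½) − F80^(−½)]
W = 10·7.5·(1/√362 − 1/√22462) = 10·7.5·(0.045887) = 3.4415 kWh/t
Corrected W = EF·W_Bond = 1.21·3.4415 = 4.1642 kWh/t
P = W·T = 4.1642·1131.4 = 4711.4 kW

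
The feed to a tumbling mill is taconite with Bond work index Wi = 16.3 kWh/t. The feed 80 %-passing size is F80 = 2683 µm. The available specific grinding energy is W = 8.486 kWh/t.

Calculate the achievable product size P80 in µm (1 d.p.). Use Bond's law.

W_Bond = 10·Wi·(1/√P₈₀ − 1/√F₈₀)
⇒ 1/√P80 = W/(10 Wi) + 1/√F80
  = 8.4860/(10·16.3) + 1/√2683 = 0.052061 + 0.019306 = 0.071367
P80 = (1/0.071367)² = 14.0120² = 196.34 µm

P80 = 196.3 µm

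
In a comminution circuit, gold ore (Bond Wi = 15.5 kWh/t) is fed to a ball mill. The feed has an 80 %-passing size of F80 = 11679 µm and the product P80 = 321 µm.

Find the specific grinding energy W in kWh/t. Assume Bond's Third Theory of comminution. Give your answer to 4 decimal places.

W = 7.2170 kWh/t

W_Bond = 10·Wi·(1/√P₈₀ − 1/√F₈₀)
1/√321 = 0.055815;  1/√11679 = 0.009253
W = 10·15.5·(0.055815 − 0.009253) = 7.2170 kWh/t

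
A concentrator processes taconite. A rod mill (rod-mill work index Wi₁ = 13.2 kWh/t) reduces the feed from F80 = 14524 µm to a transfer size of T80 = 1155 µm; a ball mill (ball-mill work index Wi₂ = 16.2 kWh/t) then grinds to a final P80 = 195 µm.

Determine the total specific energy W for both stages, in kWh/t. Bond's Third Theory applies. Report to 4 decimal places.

Bond:  W = 10 Wi (1/√P − 1/√F)
Stage 1 (14524→1155 µm, Wi₁=13.2): W₁ = 10·13.2·(0.029424 − 0.008298) = 2.7887 kWh/t
Stage 2 (1155→195 µm, Wi₂=16.2): W₂ = 10·16.2·(0.071611 − 0.029424) = 6.8343 kWh/t
W = W₁ + W₂ = 2.7887 + 6.8343 = 9.6230 kWh/t

W = 9.6230 kWh/t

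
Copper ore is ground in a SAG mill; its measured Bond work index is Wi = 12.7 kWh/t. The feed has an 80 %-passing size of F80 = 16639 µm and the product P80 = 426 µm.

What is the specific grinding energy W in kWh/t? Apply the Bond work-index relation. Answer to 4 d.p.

W = 5.1686 kWh/t

W = 10 Wi / √P80 − 10 Wi / √F80
1/√426 = 0.048450;  1/√16639 = 0.007752
W = 10·12.7·(0.048450 − 0.007752) = 5.1686 kWh/t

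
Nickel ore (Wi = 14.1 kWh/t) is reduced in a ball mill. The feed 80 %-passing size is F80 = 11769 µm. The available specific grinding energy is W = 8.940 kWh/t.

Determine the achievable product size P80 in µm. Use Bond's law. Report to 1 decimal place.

W_Bond = 10·Wi·(1/√P₈₀ − 1/√F₈₀)
P80^(−½) = W/(10 Wi) + F80^(−½)
  = 8.9400/(10·14.1) + 1/√11769 = 0.063404 + 0.009218 = 0.072622
P80 = (1/0.072622)² = 13.7699² = 189.61 µm

P80 = 189.6 µm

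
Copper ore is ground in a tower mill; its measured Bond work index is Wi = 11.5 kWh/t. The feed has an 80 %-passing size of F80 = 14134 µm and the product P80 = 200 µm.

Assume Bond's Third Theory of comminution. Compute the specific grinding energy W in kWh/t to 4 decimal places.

W = 7.1644 kWh/t

W = 10·Wi·[P80^(−½) − F80^(−½)]
1/√200 = 0.070711;  1/√14134 = 0.008411
W = 10·11.5·(0.070711 − 0.008411) = 7.1644 kWh/t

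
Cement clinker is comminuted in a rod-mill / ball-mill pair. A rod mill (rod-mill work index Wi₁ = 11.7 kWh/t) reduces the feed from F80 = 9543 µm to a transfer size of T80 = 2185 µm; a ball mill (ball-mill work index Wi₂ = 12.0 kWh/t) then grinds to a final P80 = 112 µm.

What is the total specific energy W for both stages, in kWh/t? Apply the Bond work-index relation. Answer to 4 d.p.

W_Bond = 10·Wi·(1/√P₈₀ − 1/√F₈₀)
Stage 1 (9543→2185 µm, Wi₁=11.7): W₁ = 10·11.7·(0.021393 − 0.010237) = 1.3053 kWh/t
Stage 2 (2185→112 µm, Wi₂=12.0): W₂ = 10·12.0·(0.094491 − 0.021393) = 8.7718 kWh/t
W = W₁ + W₂ = 1.3053 + 8.7718 = 10.0771 kWh/t

W = 10.0771 kWh/t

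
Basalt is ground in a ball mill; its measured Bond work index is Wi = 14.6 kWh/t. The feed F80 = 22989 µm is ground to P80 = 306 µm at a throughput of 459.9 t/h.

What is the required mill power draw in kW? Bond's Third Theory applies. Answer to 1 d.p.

P = 3395.6 kW

Bond: W = 10·Wi·(1/√P80 − 1/√F80)
W = 10·14.6·(1/√306 − 1/√22989) = 10·14.6·(0.050571) = 7.3833 kWh/t
Mill draw = 7.3833 × 459.9 = 3395.6 kW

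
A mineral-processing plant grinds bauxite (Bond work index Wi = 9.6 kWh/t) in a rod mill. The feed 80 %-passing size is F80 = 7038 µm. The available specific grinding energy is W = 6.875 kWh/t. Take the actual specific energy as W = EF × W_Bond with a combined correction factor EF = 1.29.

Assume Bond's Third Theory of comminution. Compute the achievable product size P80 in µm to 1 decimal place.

W = 10·Wi·(P80^(-½) − F80^(-½))
W_Bond = W / EF = 6.875 / 1.29 = 5.3295 kWh/t
1/√P80 = 1/√F80 + W_Bond/(10·Wi)
  = 5.3295/(10·9.6) + 1/√7038 = 0.055515 + 0.011920 = 0.067435
P80 = (1/0.067435)² = 14.8291² = 219.90 µm

P80 = 219.9 µm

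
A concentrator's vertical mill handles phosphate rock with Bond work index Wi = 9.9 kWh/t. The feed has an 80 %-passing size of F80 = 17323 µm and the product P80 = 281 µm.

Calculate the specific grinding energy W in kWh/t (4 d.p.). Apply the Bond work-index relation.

W = 5.1537 kWh/t

Bond: W = 10·Wi·(1/√P80 − 1/√F80)
1/√281 = 0.059655;  1/√17323 = 0.007598
W = 10·9.9·(0.059655 − 0.007598) = 5.1537 kWh/t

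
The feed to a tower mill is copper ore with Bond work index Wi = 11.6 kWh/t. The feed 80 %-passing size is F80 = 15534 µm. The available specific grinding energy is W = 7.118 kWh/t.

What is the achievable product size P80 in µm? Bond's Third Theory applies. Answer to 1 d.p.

W = 10·Wi·(P80^(-½) − F80^(-½))
⇒ 1/√P80 = W/(10 Wi) + 1/√F80
  = 7.1180/(10·11.6) + 1/√15534 = 0.061362 + 0.008023 = 0.069385
P80 = (1/0.069385)² = 14.4122² = 207.71 µm

P80 = 207.7 µm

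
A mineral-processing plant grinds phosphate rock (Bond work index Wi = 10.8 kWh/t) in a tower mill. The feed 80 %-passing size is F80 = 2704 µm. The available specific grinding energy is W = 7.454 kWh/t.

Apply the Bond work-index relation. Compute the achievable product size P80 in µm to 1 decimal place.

P80 = 128.4 µm

Bond:  W = 10 Wi (1/√P − 1/√F)
⇒ 1/√P80 = W/(10·Wi) + 1/√F80
  = 7.4540/(10·10.8) + 1/√2704 = 0.069019 + 0.019231 = 0.088249
P80 = (1/0.088249)² = 11.3315² = 128.40 µm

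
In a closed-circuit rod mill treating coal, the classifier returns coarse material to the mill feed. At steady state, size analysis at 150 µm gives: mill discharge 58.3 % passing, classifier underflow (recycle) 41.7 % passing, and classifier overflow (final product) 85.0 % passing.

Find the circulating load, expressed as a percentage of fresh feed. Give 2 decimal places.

Mass balance on the −150 µm fraction:
d + r·d = r·u + o → r(d−u) = o−d
r = (85.0 − 58.3)/(58.3 − 41.7) = 26.7/16.6 = 1.6084
CL = 100·r = 160.84 %

CL = 160.84 %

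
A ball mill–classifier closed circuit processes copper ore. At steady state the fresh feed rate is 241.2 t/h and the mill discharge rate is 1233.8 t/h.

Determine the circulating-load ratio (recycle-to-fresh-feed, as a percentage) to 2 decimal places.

CL = 411.53 %

Mill node: discharge = fresh + recycle.
R = M − F = 1233.8 − 241.2 = 992.6 t/h
CL = 100·R/F = 100·992.6/241.2 = 411.53 %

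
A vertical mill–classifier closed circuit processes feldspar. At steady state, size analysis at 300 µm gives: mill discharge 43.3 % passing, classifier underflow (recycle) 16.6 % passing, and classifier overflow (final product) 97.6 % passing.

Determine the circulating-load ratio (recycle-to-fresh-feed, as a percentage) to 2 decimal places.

Mass balance on the −300 µm fraction:
Fd + Rd = Ru + Fo ⇒ R/F = (o−d)/(d−u)
r = (97.6 − 43.3)/(43.3 − 16.6) = 54.3/26.7 = 2.0337
CL = 100·r = 203.37 %

CL = 203.37 %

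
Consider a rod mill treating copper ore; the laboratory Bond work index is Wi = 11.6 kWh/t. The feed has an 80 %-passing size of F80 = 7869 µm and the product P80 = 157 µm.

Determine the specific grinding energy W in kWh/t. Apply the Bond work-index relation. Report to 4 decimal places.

W = 10·Wi·[P80^(−½) − F80^(−½)]
1/√157 = 0.079809;  1/√7869 = 0.011273
W = 10·11.6·(0.079809 − 0.011273) = 7.9501 kWh/t

W = 7.9501 kWh/t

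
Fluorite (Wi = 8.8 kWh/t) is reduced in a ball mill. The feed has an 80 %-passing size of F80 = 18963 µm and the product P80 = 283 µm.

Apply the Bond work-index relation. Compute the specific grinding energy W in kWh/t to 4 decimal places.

W = 4.5920 kWh/t

W = 10 Wi / √P80 − 10 Wi / √F80
1/√283 = 0.059444;  1/√18963 = 0.007262
W = 10·8.8·(0.059444 − 0.007262) = 4.5920 kWh/t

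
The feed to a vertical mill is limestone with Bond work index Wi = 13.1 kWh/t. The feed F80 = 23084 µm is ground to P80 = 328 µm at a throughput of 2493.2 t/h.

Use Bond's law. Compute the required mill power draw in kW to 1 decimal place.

P = 15884.3 kW

W = 10·Wi·(P80^(-½) − F80^(-½))
W = 10·13.1·(1/√328 − 1/√23084) = 10·13.1·(0.048634) = 6.3710 kWh/t
P_mill = W·ṁ = 6.3710·2493.2 = 15884.3 kW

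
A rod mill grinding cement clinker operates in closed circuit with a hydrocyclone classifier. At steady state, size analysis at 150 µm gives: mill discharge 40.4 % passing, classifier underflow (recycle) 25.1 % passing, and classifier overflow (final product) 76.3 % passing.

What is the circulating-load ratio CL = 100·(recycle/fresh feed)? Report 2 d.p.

CL = 234.64 %

Balance %-passing 150 µm (r = R/F):
(1+r)d = ru + o → r = (o−d)/(d−u)
r = (76.3 − 40.4)/(40.4 − 25.1) = 35.9/15.3 = 2.3464
CL = 100·r = 234.64 %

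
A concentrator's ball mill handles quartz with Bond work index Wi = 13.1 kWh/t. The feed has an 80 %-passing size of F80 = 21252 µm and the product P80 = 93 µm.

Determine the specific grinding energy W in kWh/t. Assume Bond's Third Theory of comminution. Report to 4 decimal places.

W = 10·Wi·(P80^(-½) − F80^(-½))
1/√93 = 0.103695;  1/√21252 = 0.006860
W = 10·13.1·(0.103695 − 0.006860) = 12.6855 kWh/t

W = 12.6855 kWh/t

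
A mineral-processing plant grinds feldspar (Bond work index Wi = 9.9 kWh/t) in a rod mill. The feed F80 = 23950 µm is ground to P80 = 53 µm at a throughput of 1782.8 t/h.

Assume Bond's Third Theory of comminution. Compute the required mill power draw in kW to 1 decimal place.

W = 10·Wi·(P80^(-½) − F80^(-½))
W = 10·9.9·(1/√53 − 1/√23950) = 10·9.9·(0.130899) = 12.9590 kWh/t
P = W·T = 12.9590·1782.8 = 23103.3 kW

P = 23103.3 kW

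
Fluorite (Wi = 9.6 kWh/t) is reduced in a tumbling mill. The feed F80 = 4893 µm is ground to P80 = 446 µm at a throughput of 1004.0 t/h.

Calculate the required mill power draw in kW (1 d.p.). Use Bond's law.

W_Bond = 10·Wi·(1/√P₈₀ − 1/√F₈₀)
W = 10·9.6·(1/√446 − 1/√4893) = 10·9.6·(0.033055) = 3.1733 kWh/t
P_mill = W·ṁ = 3.1733·1004.0 = 3186.0 kW

P = 3186.0 kW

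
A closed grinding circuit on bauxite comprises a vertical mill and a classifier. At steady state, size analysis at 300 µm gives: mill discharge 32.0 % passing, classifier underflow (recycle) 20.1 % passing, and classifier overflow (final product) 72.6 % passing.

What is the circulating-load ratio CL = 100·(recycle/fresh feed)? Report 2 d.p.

Mass balance on the −300 µm fraction:
(1+r)d = ru + o → r = (o−d)/(d−u)
r = (72.6 − 32.0)/(32.0 − 20.1) = 40.6/11.9 = 3.4118
CL = 100·r = 341.18 %

CL = 341.18 %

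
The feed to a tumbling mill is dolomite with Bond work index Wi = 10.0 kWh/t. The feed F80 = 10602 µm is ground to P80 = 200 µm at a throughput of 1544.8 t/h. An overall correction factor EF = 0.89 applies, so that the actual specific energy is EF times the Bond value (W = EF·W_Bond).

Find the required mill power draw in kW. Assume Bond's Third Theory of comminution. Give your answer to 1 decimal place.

W = 10·Wi·(P80^(-½) − F80^(-½))
W = 10·10.0·(1/√200 − 1/√10602) = 10·10.0·(0.060999) = 6.0999 kWh/t
W_actual = 0.89 × 6.0999 = 5.4289 kWh/t
Mill draw = 5.4289 × 1544.8 = 8386.5 kW

P = 8386.5 kW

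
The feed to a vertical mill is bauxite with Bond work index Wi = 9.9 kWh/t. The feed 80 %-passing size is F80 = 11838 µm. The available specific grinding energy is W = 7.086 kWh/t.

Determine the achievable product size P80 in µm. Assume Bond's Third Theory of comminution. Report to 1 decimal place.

W = 10 Wi / √P80 − 10 Wi / √F80
P80^-0.5 = F80^-0.5 + W/(10 Wi)
  = 7.0860/(10·9.9) + 1/√11838 = 0.071576 + 0.009191 = 0.080767
P80 = (1/0.080767)² = 12.3813² = 153.30 µm

P80 = 153.3 µm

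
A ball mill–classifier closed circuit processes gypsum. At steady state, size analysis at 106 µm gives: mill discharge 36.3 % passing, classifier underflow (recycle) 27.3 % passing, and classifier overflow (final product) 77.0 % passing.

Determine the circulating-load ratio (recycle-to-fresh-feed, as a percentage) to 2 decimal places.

Classifier node, passing 106 µm:
r = (o − d)/(d − u)
r = (77.0 − 36.3)/(36.3 − 27.3) = 40.7/9.0 = 4.5222
CL = 100·r = 452.22 %

CL = 452.22 %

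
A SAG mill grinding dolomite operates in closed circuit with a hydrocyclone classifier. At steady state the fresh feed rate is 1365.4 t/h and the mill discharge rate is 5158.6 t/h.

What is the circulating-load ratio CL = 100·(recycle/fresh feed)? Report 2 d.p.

Mill node: discharge = fresh + recycle.
R = M − F = 5158.6 − 1365.4 = 3793.2 t/h
CL = 100·R/F = 100·3793.2/1365.4 = 277.81 %

CL = 277.81 %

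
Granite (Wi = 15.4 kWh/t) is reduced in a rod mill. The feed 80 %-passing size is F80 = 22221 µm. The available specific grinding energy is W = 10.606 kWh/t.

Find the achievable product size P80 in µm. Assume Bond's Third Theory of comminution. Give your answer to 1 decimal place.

W = 10 Wi (P80^-0.5 − F80^-0.5)
P80^-0.5 = F80^-0.5 + W/(10 Wi)
  = 10.6060/(10·15.4) + 1/√22221 = 0.068870 + 0.006708 = 0.075579
P80 = (1/0.075579)² = 13.2313² = 175.07 µm

P80 = 175.1 µm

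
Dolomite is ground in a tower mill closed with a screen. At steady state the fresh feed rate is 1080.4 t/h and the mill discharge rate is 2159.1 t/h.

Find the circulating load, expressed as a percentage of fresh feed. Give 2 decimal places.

Steady state: M = F + R.
R = M − F = 2159.1 − 1080.4 = 1078.7 t/h
CL = 100·R/F = 100·1078.7/1080.4 = 99.84 %

CL = 99.84 %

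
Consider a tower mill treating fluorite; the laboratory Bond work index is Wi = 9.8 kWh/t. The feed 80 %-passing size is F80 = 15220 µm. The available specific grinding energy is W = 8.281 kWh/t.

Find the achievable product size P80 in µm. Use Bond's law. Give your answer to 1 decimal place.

P80 = 116.6 µm

Bond: W = 10·Wi·(1/√P80 − 1/√F80)
⇒ 1/√P80 = W/(10 Wi) + 1/√F80
  = 8.2810/(10·9.8) + 1/√15220 = 0.084500 + 0.008106 = 0.092606
P80 = (1/0.092606)² = 10.7985² = 116.61 µm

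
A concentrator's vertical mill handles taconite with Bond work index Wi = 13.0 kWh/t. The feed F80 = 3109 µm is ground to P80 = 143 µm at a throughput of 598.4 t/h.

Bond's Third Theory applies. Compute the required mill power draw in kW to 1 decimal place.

W = 10·Wi·(P80^(-½) − F80^(-½))
W = 10·13.0·(1/√143 − 1/√3109) = 10·13.0·(0.065690) = 8.5397 kWh/t
P_mill = W·ṁ = 8.5397·598.4 = 5110.1 kW

P = 5110.1 kW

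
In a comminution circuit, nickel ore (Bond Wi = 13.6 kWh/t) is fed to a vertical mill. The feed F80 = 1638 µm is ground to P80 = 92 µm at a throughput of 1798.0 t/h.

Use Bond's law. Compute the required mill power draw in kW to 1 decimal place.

W = 10 Wi / √P80 − 10 Wi / √F80
W = 10·13.6·(1/√92 − 1/√1638) = 10·13.6·(0.079549) = 10.8186 kWh/t
P = W·T = 10.8186·1798.0 = 19451.9 kW

P = 19451.9 kW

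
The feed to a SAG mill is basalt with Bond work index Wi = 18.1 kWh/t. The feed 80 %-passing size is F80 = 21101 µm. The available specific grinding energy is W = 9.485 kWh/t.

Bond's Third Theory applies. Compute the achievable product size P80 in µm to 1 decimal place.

P80 = 284.5 µm

Bond: W = 10·Wi·(1/√P80 − 1/√F80)
P80^-0.5 = F80^-0.5 + W/(10 Wi)
  = 9.4850/(10·18.1) + 1/√21101 = 0.052403 + 0.006884 = 0.059287
P80 = (1/0.059287)² = 16.8670² = 284.50 µm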